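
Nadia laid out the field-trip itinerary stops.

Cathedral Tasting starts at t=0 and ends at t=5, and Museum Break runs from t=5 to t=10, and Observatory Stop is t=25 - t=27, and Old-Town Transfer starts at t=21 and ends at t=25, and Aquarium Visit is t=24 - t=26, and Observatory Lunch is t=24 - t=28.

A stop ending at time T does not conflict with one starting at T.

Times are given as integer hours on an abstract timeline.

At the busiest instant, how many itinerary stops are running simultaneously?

Sort all start/end points and keep a running count:
t=0 start Cathedral Tasting → 1
t=5 end Cathedral Tasting → 0
t=5 start Museum Break → 1
t=10 end Museum Break → 0
t=21 start Old-Town Transfer → 1
t=24 start Aquarium Visit → 2
t=24 start Observatory Lunch → 3
t=25 end Old-Town Transfer → 2
t=25 start Observatory Stop → 3
t=26 end Aquarium Visit → 2
t=27 end Observatory Stop → 1
t=28 end Observatory Lunch → 0
Peak is 3, at t=24 (Aquarium Visit, Observatory Lunch, Old-Town Transfer).

3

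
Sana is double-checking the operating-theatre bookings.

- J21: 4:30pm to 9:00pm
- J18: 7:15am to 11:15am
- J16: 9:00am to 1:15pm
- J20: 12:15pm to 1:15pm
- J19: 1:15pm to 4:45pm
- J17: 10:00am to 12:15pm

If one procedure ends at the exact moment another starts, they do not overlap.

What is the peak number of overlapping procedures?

Walk through starts and ends in time order (an end at T is processed before a start at T):
7:15am start J18 → 1
9:00am start J16 → 2
10:00am start J17 → 3
11:15am end J18 → 2
12:15pm end J17 → 1
12:15pm start J20 → 2
1:15pm end J16 → 1
1:15pm end J20 → 0
1:15pm start J19 → 1
4:30pm start J21 → 2
4:45pm end J19 → 1
9:00pm end J21 → 0
Peak is 3, at 10:00am (J16, J17, J18).

3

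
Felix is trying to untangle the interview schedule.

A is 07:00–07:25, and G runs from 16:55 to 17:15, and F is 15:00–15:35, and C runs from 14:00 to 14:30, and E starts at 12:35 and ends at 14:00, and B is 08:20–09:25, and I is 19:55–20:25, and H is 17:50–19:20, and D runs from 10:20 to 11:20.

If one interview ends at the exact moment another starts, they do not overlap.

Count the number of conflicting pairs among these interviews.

0

Sorted by start: A, B, D, E, C, F, G, H, I.
B starts after A ends, so nothing later overlaps A either.
D starts after B ends, so nothing later overlaps B either.
E starts after D ends, so nothing later overlaps D either.
C starts exactly when E ends (back-to-back, no overlap), so nothing later overlaps E either.
F starts after C ends, so nothing later overlaps C either.
G starts after F ends, so nothing later overlaps F either.
H starts after G ends, so nothing later overlaps G either.
I starts after H ends.
No pair overlaps.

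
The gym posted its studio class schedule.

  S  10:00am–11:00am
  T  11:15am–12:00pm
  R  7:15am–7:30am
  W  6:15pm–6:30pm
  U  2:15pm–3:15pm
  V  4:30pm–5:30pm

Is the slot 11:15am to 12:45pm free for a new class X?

R: ends 7:30am at or before X starts 11:15am → clear.
S: ends 11:00am at or before X starts 11:15am → clear.
T: starts 11:15am before X ends 12:45pm, and ends 12:00pm after X starts 11:15am → overlap.
U: starts 2:15pm at or after X ends 12:45pm → clear.
V: starts 4:30pm at or after X ends 12:45pm → clear.
W: starts 6:15pm at or after X ends 12:45pm → clear.
X overlaps T.

No — it overlaps T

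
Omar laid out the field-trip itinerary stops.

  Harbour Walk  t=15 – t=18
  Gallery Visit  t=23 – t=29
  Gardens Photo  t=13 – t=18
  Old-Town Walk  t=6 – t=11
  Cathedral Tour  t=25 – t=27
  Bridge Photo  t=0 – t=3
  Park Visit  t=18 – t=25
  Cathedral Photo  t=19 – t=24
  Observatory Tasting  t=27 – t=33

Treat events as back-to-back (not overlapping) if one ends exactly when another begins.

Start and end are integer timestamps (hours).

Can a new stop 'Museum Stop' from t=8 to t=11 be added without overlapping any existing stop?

No — it overlaps Old-Town Walk

Bridge Photo: ends t=3 at or before Museum Stop starts t=8 → clear.
Old-Town Walk: starts t=6 before Museum Stop ends t=11, and ends t=11 after Museum Stop starts t=8 → overlap.
Gardens Photo: starts t=13 at or after Museum Stop ends t=11 → clear.
Harbour Walk: starts t=15 at or after Museum Stop ends t=11 → clear.
Park Visit: starts t=18 at or after Museum Stop ends t=11 → clear.
Cathedral Photo: starts t=19 at or after Museum Stop ends t=11 → clear.
Gallery Visit: starts t=23 at or after Museum Stop ends t=11 → clear.
Cathedral Tour: starts t=25 at or after Museum Stop ends t=11 → clear.
Observatory Tasting: starts t=27 at or after Museum Stop ends t=11 → clear.
Museum Stop overlaps Old-Town Walk.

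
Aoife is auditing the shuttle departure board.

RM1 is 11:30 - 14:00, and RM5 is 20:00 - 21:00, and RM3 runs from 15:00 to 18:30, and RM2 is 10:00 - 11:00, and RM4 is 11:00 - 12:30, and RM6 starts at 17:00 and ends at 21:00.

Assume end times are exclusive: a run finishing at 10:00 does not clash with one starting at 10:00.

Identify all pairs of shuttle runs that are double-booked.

Sorted by start: RM2, RM4, RM1, RM3, RM6, RM5.
RM4 starts exactly when RM2 ends (back-to-back, no overlap); RM2 is clear from here.
RM1 starts before RM4 ends → RM4 and RM1 overlap.
RM3 starts after RM4 ends; RM4 is clear from here.
RM3 starts after RM1 ends; RM1 is clear from here.
RM6 starts before RM3 ends → RM3 and RM6 overlap.
RM5 starts after RM3 ends.
RM5 starts before RM6 ends → RM6 and RM5 overlap.

RM1 & RM4, RM3 & RM6, RM5 & RM6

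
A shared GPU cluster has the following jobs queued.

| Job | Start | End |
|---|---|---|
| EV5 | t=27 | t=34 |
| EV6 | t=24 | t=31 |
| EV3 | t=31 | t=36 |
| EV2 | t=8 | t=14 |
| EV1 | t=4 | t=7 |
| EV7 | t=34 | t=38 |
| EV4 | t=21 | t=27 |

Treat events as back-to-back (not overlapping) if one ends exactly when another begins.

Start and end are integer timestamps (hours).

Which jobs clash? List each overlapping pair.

Two intervals overlap when each starts before the other ends.
Sorted by start: EV1, EV2, EV4, EV6, EV5, EV3, EV7.
EV2 starts after EV1 ends, so EV1 has no further overlaps.
EV4 starts after EV2 ends, so EV2 has no further overlaps.
EV6 starts before EV4 ends → EV4 and EV6 overlap.
EV5 starts exactly when EV4 ends (back-to-back, no overlap), so EV4 has no further overlaps.
EV5 starts before EV6 ends → EV6 and EV5 overlap.
EV3 starts exactly when EV6 ends (back-to-back, no overlap), so EV6 has no further overlaps.
EV3 starts before EV5 ends → EV5 and EV3 overlap.
EV7 starts exactly when EV5 ends (back-to-back, no overlap).
EV7 starts before EV3 ends → EV3 and EV7 overlap.

EV3 & EV5, EV3 & EV7, EV4 & EV6, EV5 & EV6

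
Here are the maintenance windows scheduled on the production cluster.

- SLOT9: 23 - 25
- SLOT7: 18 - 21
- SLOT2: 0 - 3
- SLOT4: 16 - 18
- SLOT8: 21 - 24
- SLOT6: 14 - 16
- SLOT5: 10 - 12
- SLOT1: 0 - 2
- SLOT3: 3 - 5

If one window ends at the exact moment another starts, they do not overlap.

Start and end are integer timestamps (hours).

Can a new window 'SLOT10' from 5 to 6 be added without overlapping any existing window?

SLOT1: ends 2 at or before SLOT10 starts 5 → clear.
SLOT2: ends 3 at or before SLOT10 starts 5 → clear.
SLOT3: ends 5 at or before SLOT10 starts 5 → clear.
SLOT5: starts 10 at or after SLOT10 ends 6 → clear.
SLOT6: starts 14 at or after SLOT10 ends 6 → clear.
SLOT4: starts 16 at or after SLOT10 ends 6 → clear.
SLOT7: starts 18 at or after SLOT10 ends 6 → clear.
SLOT8: starts 21 at or after SLOT10 ends 6 → clear.
SLOT9: starts 23 at or after SLOT10 ends 6 → clear.

Yes — the slot is free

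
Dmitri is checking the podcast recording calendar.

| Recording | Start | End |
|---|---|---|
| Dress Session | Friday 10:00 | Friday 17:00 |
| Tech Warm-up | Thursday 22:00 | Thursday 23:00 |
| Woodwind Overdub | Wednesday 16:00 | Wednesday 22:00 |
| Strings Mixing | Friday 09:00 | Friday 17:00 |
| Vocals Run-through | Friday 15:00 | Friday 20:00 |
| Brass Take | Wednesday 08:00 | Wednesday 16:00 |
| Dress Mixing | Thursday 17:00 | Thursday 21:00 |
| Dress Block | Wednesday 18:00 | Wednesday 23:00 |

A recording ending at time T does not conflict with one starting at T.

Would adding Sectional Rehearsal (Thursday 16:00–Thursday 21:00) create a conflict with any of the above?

Yes — it overlaps Dress Mixing

Brass Take: ends Wednesday 16:00 at or before Sectional Rehearsal starts Thursday 16:00 → clear.
Woodwind Overdub: ends Wednesday 22:00 at or before Sectional Rehearsal starts Thursday 16:00 → clear.
Dress Block: ends Wednesday 23:00 at or before Sectional Rehearsal starts Thursday 16:00 → clear.
Dress Mixing: starts Thursday 17:00 before Sectional Rehearsal ends Thursday 21:00, and ends Thursday 21:00 after Sectional Rehearsal starts Thursday 16:00 → overlap.
Tech Warm-up: starts Thursday 22:00 at or after Sectional Rehearsal ends Thursday 21:00 → clear.
Strings Mixing: starts Friday 09:00 at or after Sectional Rehearsal ends Thursday 21:00 → clear.
Dress Session: starts Friday 10:00 at or after Sectional Rehearsal ends Thursday 21:00 → clear.
Vocals Run-through: starts Friday 15:00 at or after Sectional Rehearsal ends Thursday 21:00 → clear.
Sectional Rehearsal overlaps Dress Mixing.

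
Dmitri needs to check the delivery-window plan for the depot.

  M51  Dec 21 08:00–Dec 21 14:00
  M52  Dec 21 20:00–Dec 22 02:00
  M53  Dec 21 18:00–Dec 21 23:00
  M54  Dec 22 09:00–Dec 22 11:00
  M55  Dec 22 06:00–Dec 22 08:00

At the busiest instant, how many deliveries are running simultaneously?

2

Sort all start/end points and keep a running count:
Dec 21 08:00 start M51 → 1
Dec 21 14:00 end M51 → 0
Dec 21 18:00 start M53 → 1
Dec 21 20:00 start M52 → 2
Dec 21 23:00 end M53 → 1
Dec 22 02:00 end M52 → 0
Dec 22 06:00 start M55 → 1
Dec 22 08:00 end M55 → 0
Dec 22 09:00 start M54 → 1
Dec 22 11:00 end M54 → 0
Peak is 2, at Dec 21 20:00 (M52, M53).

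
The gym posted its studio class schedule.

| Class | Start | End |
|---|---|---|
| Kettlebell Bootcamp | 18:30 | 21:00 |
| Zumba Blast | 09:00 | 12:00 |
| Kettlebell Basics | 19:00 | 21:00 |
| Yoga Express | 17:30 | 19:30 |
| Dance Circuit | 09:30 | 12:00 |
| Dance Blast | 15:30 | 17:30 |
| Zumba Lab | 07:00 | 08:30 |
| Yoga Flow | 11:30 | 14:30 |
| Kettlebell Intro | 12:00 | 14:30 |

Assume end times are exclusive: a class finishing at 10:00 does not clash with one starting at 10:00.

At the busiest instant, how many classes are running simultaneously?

Walk through starts and ends in time order (an end at T is processed before a start at T):
07:00 start Zumba Lab → 1
08:30 end Zumba Lab → 0
09:00 start Zumba Blast → 1
09:30 start Dance Circuit → 2
11:30 start Yoga Flow → 3
12:00 end Dance Circuit → 2
12:00 end Zumba Blast → 1
12:00 start Kettlebell Intro → 2
14:30 end Kettlebell Intro → 1
14:30 end Yoga Flow → 0
15:30 start Dance Blast → 1
17:30 end Dance Blast → 0
17:30 start Yoga Express → 1
18:30 start Kettlebell Bootcamp → 2
19:00 start Kettlebell Basics → 3
19:30 end Yoga Express → 2
21:00 end Kettlebell Basics → 1
21:00 end Kettlebell Bootcamp → 0
Peak is 3, at 11:30 (Dance Circuit, Yoga Flow, Zumba Blast).

3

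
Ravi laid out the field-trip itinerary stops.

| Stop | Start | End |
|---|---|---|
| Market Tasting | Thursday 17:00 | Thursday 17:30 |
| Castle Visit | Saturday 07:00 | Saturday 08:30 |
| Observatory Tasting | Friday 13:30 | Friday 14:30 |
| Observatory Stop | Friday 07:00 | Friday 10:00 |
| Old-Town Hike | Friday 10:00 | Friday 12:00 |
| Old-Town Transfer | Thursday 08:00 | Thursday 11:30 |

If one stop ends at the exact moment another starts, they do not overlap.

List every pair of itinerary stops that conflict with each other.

Two intervals overlap when each starts before the other ends.
Sorted by start: Old-Town Transfer, Market Tasting, Observatory Stop, Old-Town Hike, Observatory Tasting, Castle Visit.
Market Tasting starts after Old-Town Transfer ends; Old-Town Transfer is clear from here.
Observatory Stop starts after Market Tasting ends; Market Tasting is clear from here.
Old-Town Hike starts exactly when Observatory Stop ends (back-to-back, no overlap); Observatory Stop is clear from here.
Observatory Tasting starts after Old-Town Hike ends; Old-Town Hike is clear from here.
Castle Visit starts after Observatory Tasting ends.

no overlapping pairs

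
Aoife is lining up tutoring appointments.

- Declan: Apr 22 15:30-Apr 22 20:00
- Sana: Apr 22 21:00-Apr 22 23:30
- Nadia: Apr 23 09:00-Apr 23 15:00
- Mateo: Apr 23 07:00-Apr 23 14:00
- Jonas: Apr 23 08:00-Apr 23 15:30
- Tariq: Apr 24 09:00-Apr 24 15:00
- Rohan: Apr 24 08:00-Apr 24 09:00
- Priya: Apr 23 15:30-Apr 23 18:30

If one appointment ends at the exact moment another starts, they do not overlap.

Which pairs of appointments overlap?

Jonas & Mateo, Jonas & Nadia, Mateo & Nadia

Sorted by start: Declan, Sana, Mateo, Jonas, Nadia, Priya, Rohan, Tariq.
Sana starts after Declan ends; Declan is clear from here.
Mateo starts after Sana ends; Sana is clear from here.
Jonas starts before Mateo ends → Mateo and Jonas overlap.
Nadia starts before Mateo ends → Mateo and Nadia overlap.
Priya starts after Mateo ends; Mateo is clear from here.
Nadia starts before Jonas ends → Jonas and Nadia overlap.
Priya starts exactly when Jonas ends (back-to-back, no overlap); Jonas is clear from here.
Priya starts after Nadia ends; Nadia is clear from here.
Rohan starts after Priya ends; Priya is clear from here.
Tariq starts exactly when Rohan ends (back-to-back, no overlap).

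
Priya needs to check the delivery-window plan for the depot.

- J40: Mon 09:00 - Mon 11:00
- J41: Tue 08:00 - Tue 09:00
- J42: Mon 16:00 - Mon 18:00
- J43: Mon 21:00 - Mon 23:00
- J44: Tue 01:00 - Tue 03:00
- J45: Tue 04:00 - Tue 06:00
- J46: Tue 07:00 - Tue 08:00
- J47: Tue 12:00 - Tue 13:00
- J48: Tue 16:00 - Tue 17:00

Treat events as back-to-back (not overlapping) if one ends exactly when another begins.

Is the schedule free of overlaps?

Yes

Sorted by start: J40, J42, J43, J44, J45, J46, J41, J47, J48.
J42 starts after J40 ends, so nothing later overlaps J40 either.
J43 starts after J42 ends, so nothing later overlaps J42 either.
J44 starts after J43 ends, so nothing later overlaps J43 either.
J45 starts after J44 ends, so nothing later overlaps J44 either.
J46 starts after J45 ends, so nothing later overlaps J45 either.
J41 starts exactly when J46 ends (back-to-back, no overlap), so nothing later overlaps J46 either.
J47 starts after J41 ends, so nothing later overlaps J41 either.
J48 starts after J47 ends.
Every pair is clear; the schedule has no overlaps.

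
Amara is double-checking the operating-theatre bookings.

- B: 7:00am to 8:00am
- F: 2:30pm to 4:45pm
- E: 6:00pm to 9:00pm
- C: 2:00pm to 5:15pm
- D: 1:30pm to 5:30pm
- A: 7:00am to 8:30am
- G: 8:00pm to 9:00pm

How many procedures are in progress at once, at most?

Sort all start/end points and keep a running count:
7:00am start A → 1
7:00am start B → 2
8:00am end B → 1
8:30am end A → 0
1:30pm start D → 1
2:00pm start C → 2
2:30pm start F → 3
4:45pm end F → 2
5:15pm end C → 1
5:30pm end D → 0
6:00pm start E → 1
8:00pm start G → 2
9:00pm end E → 1
9:00pm end G → 0
Peak is 3, at 2:30pm (C, D, F).

3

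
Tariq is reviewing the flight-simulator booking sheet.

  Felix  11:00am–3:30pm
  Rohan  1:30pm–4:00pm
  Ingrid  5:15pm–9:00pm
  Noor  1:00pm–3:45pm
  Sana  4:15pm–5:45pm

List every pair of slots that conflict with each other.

Felix & Noor, Felix & Rohan, Ingrid & Sana, Noor & Rohan

Check each pair: they overlap iff neither finishes before the other starts.
Sorted by start: Felix, Noor, Rohan, Sana, Ingrid.
Noor starts before Felix ends → Felix and Noor overlap.
Rohan starts before Felix ends → Felix and Rohan overlap.
Sana starts after Felix ends; Felix is clear from here.
Rohan starts before Noor ends → Noor and Rohan overlap.
Sana starts after Noor ends; Noor is clear from here.
Sana starts after Rohan ends; Rohan is clear from here.
Ingrid starts before Sana ends → Sana and Ingrid overlap.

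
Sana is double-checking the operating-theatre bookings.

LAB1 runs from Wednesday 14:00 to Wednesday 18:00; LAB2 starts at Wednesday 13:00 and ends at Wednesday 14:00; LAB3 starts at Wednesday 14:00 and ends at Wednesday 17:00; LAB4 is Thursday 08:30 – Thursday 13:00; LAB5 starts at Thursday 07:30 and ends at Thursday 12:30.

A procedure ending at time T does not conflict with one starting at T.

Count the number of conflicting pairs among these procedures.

2

Check each pair: they overlap iff neither finishes before the other starts.
Sorted by start: LAB2, LAB1, LAB3, LAB5, LAB4.
LAB1 starts exactly when LAB2 ends (back-to-back, no overlap), so LAB2 has no further overlaps.
LAB3 starts before LAB1 ends → LAB1 and LAB3 overlap.
LAB5 starts after LAB1 ends, so LAB1 has no further overlaps.
LAB5 starts after LAB3 ends, so LAB3 has no further overlaps.
LAB4 starts before LAB5 ends → LAB5 and LAB4 overlap.
Overlapping pairs: LAB1 & LAB3, LAB4 & LAB5 — 2 in total.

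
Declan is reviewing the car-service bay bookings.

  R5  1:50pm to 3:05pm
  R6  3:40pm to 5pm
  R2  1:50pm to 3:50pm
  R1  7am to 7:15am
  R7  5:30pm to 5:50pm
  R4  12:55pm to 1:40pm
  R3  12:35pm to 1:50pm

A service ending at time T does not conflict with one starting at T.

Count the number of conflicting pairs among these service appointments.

3

Two intervals overlap when each starts before the other ends.
Sorted by start: R1, R3, R4, R2, R5, R6, R7.
R3 starts after R1 ends — done with R1.
R4 starts before R3 ends → R3 and R4 overlap.
R2 starts exactly when R3 ends (back-to-back, no overlap) — done with R3.
R2 starts after R4 ends — done with R4.
R5 starts before R2 ends → R2 and R5 overlap.
R6 starts before R2 ends → R2 and R6 overlap.
R7 starts after R2 ends.
R6 starts after R5 ends — done with R5.
R7 starts after R6 ends.
Overlapping pairs: R2 & R5, R2 & R6, R3 & R4 — 3 in total.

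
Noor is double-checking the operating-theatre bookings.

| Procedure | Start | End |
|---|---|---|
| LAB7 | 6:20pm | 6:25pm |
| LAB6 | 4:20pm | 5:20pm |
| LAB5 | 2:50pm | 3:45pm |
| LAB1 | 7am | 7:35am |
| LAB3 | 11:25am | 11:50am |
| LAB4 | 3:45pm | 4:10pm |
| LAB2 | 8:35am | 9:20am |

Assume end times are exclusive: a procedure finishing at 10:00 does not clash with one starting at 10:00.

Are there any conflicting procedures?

Two intervals overlap when each starts before the other ends.
Sorted by start: LAB1, LAB2, LAB3, LAB5, LAB4, LAB6, LAB7.
LAB2 starts after LAB1 ends; LAB1 is clear from here.
LAB3 starts after LAB2 ends; LAB2 is clear from here.
LAB5 starts after LAB3 ends; LAB3 is clear from here.
LAB4 starts exactly when LAB5 ends (back-to-back, no overlap); LAB5 is clear from here.
LAB6 starts after LAB4 ends; LAB4 is clear from here.
LAB7 starts after LAB6 ends.
Every pair is clear; the schedule has no overlaps.

No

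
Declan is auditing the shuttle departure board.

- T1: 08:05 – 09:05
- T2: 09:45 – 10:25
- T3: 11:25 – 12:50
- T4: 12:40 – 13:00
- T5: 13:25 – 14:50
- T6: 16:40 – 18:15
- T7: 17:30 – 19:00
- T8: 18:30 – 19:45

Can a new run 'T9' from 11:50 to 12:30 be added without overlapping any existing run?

T1: ends 09:05 at or before T9 starts 11:50 → clear.
T2: ends 10:25 at or before T9 starts 11:50 → clear.
T3: starts 11:25 before T9 ends 12:30, and ends 12:50 after T9 starts 11:50 → overlap.
T4: starts 12:40 at or after T9 ends 12:30 → clear.
T5: starts 13:25 at or after T9 ends 12:30 → clear.
T6: starts 16:40 at or after T9 ends 12:30 → clear.
T7: starts 17:30 at or after T9 ends 12:30 → clear.
T8: starts 18:30 at or after T9 ends 12:30 → clear.
T9 overlaps T3.

No — it overlaps T3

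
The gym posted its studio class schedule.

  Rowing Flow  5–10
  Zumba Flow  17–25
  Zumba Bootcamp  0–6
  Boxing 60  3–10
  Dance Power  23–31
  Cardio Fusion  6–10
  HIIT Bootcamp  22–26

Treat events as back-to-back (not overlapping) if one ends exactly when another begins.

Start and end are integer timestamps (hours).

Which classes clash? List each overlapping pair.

Two intervals overlap when each starts before the other ends.
Sorted by start: Zumba Bootcamp, Boxing 60, Rowing Flow, Cardio Fusion, Zumba Flow, HIIT Bootcamp, Dance Power.
Boxing 60 starts before Zumba Bootcamp ends → Zumba Bootcamp and Boxing 60 overlap.
Rowing Flow starts before Zumba Bootcamp ends → Zumba Bootcamp and Rowing Flow overlap.
Cardio Fusion starts exactly when Zumba Bootcamp ends (back-to-back, no overlap), so nothing later overlaps Zumba Bootcamp either.
Rowing Flow starts before Boxing 60 ends → Boxing 60 and Rowing Flow overlap.
Cardio Fusion starts before Boxing 60 ends → Boxing 60 and Cardio Fusion overlap.
Zumba Flow starts after Boxing 60 ends, so nothing later overlaps Boxing 60 either.
Cardio Fusion starts before Rowing Flow ends → Rowing Flow and Cardio Fusion overlap.
Zumba Flow starts after Rowing Flow ends, so nothing later overlaps Rowing Flow either.
Zumba Flow starts after Cardio Fusion ends, so nothing later overlaps Cardio Fusion either.
HIIT Bootcamp starts before Zumba Flow ends → Zumba Flow and HIIT Bootcamp overlap.
Dance Power starts before Zumba Flow ends → Zumba Flow and Dance Power overlap.
Dance Power starts before HIIT Bootcamp ends → HIIT Bootcamp and Dance Power overlap.

Boxing 60 & Cardio Fusion, Boxing 60 & Rowing Flow, Boxing 60 & Zumba Bootcamp, Cardio Fusion & Rowing Flow, Dance Power & HIIT Bootcamp, Dance Power & Zumba Flow, HIIT Bootcamp & Zumba Flow, Rowing Flow & Zumba Bootcamp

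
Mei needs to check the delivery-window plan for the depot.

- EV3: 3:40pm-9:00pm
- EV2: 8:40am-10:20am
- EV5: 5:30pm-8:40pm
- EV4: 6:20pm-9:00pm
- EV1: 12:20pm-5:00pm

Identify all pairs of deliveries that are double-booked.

EV1 & EV3, EV3 & EV4, EV3 & EV5, EV4 & EV5

Check each pair: they overlap iff neither finishes before the other starts.
Sorted by start: EV2, EV1, EV3, EV5, EV4.
EV1 starts after EV2 ends; EV2 is clear from here.
EV3 starts before EV1 ends → EV1 and EV3 overlap.
EV5 starts after EV1 ends; EV1 is clear from here.
EV5 starts before EV3 ends → EV3 and EV5 overlap.
EV4 starts before EV3 ends → EV3 and EV4 overlap.
EV4 starts before EV5 ends → EV5 and EV4 overlap.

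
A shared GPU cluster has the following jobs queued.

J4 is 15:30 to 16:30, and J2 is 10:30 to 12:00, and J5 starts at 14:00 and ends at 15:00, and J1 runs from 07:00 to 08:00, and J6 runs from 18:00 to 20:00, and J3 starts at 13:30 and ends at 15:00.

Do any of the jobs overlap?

Check each pair: they overlap iff neither finishes before the other starts.
Sorted by start: J1, J2, J3, J5, J4, J6.
J2 starts after J1 ends, so J1 has no further overlaps.
J3 starts after J2 ends, so J2 has no further overlaps.
J5 starts before J3 ends → J3 and J5 overlap.
That's a conflict, so the schedule is not conflict-free.

Yes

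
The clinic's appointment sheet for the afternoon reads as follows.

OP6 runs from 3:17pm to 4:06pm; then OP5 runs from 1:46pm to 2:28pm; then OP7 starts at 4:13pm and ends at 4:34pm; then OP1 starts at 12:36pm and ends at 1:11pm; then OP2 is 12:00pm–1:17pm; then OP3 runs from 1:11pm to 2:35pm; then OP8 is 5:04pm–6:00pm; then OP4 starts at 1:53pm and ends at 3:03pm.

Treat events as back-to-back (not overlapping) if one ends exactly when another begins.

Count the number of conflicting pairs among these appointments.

Sorted by start: OP2, OP1, OP3, OP5, OP4, OP6, OP7, OP8.
OP1 starts before OP2 ends → OP2 and OP1 overlap.
OP3 starts before OP2 ends → OP2 and OP3 overlap.
OP5 starts after OP2 ends, so nothing later overlaps OP2 either.
OP3 starts exactly when OP1 ends (back-to-back, no overlap), so nothing later overlaps OP1 either.
OP5 starts before OP3 ends → OP3 and OP5 overlap.
OP4 starts before OP3 ends → OP3 and OP4 overlap.
OP6 starts after OP3 ends, so nothing later overlaps OP3 either.
OP4 starts before OP5 ends → OP5 and OP4 overlap.
OP6 starts after OP5 ends, so nothing later overlaps OP5 either.
OP6 starts after OP4 ends, so nothing later overlaps OP4 either.
OP7 starts after OP6 ends, so nothing later overlaps OP6 either.
OP8 starts after OP7 ends.
Overlapping pairs: OP1 & OP2, OP2 & OP3, OP3 & OP4, OP3 & OP5, OP4 & OP5 — 5 in total.

5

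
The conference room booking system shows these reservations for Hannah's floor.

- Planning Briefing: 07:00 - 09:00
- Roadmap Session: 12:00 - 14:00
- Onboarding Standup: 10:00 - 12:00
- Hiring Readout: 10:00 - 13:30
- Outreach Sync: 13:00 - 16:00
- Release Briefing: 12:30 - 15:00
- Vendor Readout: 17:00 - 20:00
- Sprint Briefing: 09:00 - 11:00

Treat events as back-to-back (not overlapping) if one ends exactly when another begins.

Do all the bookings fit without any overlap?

Sorted by start: Planning Briefing, Sprint Briefing, Onboarding Standup, Hiring Readout, Roadmap Session, Release Briefing, Outreach Sync, Vendor Readout.
Sprint Briefing starts exactly when Planning Briefing ends (back-to-back, no overlap) — done with Planning Briefing.
Onboarding Standup starts before Sprint Briefing ends → Sprint Briefing and Onboarding Standup overlap.
That's a conflict, so the schedule is not conflict-free.

No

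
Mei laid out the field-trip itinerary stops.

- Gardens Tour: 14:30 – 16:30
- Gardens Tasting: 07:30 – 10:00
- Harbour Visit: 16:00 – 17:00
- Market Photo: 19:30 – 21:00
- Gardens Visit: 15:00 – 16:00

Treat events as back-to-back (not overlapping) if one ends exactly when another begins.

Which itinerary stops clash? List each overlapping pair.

Gardens Tour & Gardens Visit, Gardens Tour & Harbour Visit

Check each pair: they overlap iff neither finishes before the other starts.
Sorted by start: Gardens Tasting, Gardens Tour, Gardens Visit, Harbour Visit, Market Photo.
Gardens Tour starts after Gardens Tasting ends — done with Gardens Tasting.
Gardens Visit starts before Gardens Tour ends → Gardens Tour and Gardens Visit overlap.
Harbour Visit starts before Gardens Tour ends → Gardens Tour and Harbour Visit overlap.
Market Photo starts after Gardens Tour ends.
Harbour Visit starts exactly when Gardens Visit ends (back-to-back, no overlap) — done with Gardens Visit.
Market Photo starts after Harbour Visit ends.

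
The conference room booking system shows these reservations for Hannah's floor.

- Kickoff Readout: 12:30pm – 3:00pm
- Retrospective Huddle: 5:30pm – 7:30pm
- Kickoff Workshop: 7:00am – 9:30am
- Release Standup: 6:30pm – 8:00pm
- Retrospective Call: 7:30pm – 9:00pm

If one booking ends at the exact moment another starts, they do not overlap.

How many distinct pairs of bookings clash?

Check each pair: they overlap iff neither finishes before the other starts.
Sorted by start: Kickoff Workshop, Kickoff Readout, Retrospective Huddle, Release Standup, Retrospective Call.
Kickoff Readout starts after Kickoff Workshop ends, so Kickoff Workshop has no further overlaps.
Retrospective Huddle starts after Kickoff Readout ends, so Kickoff Readout has no further overlaps.
Release Standup starts before Retrospective Huddle ends → Retrospective Huddle and Release Standup overlap.
Retrospective Call starts exactly when Retrospective Huddle ends (back-to-back, no overlap).
Retrospective Call starts before Release Standup ends → Release Standup and Retrospective Call overlap.
Overlapping pairs: Release Standup & Retrospective Call, Release Standup & Retrospective Huddle — 2 in total.

2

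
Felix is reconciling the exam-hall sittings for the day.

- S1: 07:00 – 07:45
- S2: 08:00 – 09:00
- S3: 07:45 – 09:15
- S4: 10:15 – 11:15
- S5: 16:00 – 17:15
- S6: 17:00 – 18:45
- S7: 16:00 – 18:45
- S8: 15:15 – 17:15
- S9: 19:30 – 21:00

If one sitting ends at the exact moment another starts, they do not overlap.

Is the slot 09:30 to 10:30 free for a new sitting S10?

No — it overlaps S4

S1: ends 07:45 at or before S10 starts 09:30 → clear.
S3: ends 09:15 at or before S10 starts 09:30 → clear.
S2: ends 09:00 at or before S10 starts 09:30 → clear.
S4: starts 10:15 before S10 ends 10:30, and ends 11:15 after S10 starts 09:30 → overlap.
S8: starts 15:15 at or after S10 ends 10:30 → clear.
S5: starts 16:00 at or after S10 ends 10:30 → clear.
S7: starts 16:00 at or after S10 ends 10:30 → clear.
S6: starts 17:00 at or after S10 ends 10:30 → clear.
S9: starts 19:30 at or after S10 ends 10:30 → clear.
S10 overlaps S4.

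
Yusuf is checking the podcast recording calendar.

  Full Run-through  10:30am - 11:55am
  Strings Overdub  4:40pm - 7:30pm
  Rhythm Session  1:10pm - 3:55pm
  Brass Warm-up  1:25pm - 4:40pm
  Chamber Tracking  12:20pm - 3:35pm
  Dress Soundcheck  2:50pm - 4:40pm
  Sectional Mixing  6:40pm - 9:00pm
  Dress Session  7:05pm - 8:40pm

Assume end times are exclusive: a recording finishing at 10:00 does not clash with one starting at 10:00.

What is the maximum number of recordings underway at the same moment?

4

Sort all start/end points and keep a running count:
10:30am start Full Run-through → 1
11:55am end Full Run-through → 0
12:20pm start Chamber Tracking → 1
1:10pm start Rhythm Session → 2
1:25pm start Brass Warm-up → 3
2:50pm start Dress Soundcheck → 4
3:35pm end Chamber Tracking → 3
3:55pm end Rhythm Session → 2
4:40pm end Brass Warm-up → 1
4:40pm end Dress Soundcheck → 0
4:40pm start Strings Overdub → 1
6:40pm start Sectional Mixing → 2
7:05pm start Dress Session → 3
7:30pm end Strings Overdub → 2
8:40pm end Dress Session → 1
9:00pm end Sectional Mixing → 0
Peak is 4, at 2:50pm (Brass Warm-up, Chamber Tracking, Dress Soundcheck, Rhythm Session).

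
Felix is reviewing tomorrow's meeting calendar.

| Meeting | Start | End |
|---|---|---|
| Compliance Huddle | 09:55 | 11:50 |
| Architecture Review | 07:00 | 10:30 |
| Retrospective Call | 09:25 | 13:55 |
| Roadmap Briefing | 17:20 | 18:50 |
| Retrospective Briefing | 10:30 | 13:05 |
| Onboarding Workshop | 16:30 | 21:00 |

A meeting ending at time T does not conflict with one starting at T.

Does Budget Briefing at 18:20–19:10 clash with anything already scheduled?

Architecture Review: ends 10:30 at or before Budget Briefing starts 18:20 → clear.
Retrospective Call: ends 13:55 at or before Budget Briefing starts 18:20 → clear.
Compliance Huddle: ends 11:50 at or before Budget Briefing starts 18:20 → clear.
Retrospective Briefing: ends 13:05 at or before Budget Briefing starts 18:20 → clear.
Onboarding Workshop: starts 16:30 before Budget Briefing ends 19:10, and ends 21:00 after Budget Briefing starts 18:20 → overlap.
Roadmap Briefing: starts 17:20 before Budget Briefing ends 19:10, and ends 18:50 after Budget Briefing starts 18:20 → overlap.
Budget Briefing overlaps Roadmap Briefing, Onboarding Workshop.

Yes — it overlaps Onboarding Workshop, Roadmap Briefing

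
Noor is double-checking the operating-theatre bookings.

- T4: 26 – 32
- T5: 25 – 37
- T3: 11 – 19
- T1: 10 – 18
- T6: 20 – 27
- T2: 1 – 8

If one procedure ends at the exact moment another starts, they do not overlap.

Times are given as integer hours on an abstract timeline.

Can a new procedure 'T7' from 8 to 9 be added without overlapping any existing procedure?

Yes — the slot is free

T2: ends 8 at or before T7 starts 8 → clear.
T1: starts 10 at or after T7 ends 9 → clear.
T3: starts 11 at or after T7 ends 9 → clear.
T6: starts 20 at or after T7 ends 9 → clear.
T5: starts 25 at or after T7 ends 9 → clear.
T4: starts 26 at or after T7 ends 9 → clear.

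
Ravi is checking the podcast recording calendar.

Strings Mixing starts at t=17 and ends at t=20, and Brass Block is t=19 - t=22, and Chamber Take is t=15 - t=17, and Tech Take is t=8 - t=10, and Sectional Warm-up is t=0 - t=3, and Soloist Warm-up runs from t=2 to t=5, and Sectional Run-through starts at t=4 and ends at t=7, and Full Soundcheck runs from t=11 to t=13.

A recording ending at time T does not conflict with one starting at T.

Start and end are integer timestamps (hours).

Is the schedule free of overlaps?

No

Sorted by start: Sectional Warm-up, Soloist Warm-up, Sectional Run-through, Tech Take, Full Soundcheck, Chamber Take, Strings Mixing, Brass Block.
Soloist Warm-up starts before Sectional Warm-up ends → Sectional Warm-up and Soloist Warm-up overlap.
That's a conflict, so the schedule is not conflict-free.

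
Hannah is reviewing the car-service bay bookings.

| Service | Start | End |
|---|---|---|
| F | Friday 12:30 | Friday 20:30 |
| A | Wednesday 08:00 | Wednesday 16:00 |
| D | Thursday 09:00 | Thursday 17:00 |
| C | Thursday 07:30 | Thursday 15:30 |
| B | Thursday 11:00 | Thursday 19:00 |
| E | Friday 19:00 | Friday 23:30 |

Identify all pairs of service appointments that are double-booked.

Sorted by start: A, C, D, B, F, E.
C starts after A ends — done with A.
D starts before C ends → C and D overlap.
B starts before C ends → C and B overlap.
F starts after C ends — done with C.
B starts before D ends → D and B overlap.
F starts after D ends — done with D.
F starts after B ends — done with B.
E starts before F ends → F and E overlap.

B & C, B & D, C & D, E & F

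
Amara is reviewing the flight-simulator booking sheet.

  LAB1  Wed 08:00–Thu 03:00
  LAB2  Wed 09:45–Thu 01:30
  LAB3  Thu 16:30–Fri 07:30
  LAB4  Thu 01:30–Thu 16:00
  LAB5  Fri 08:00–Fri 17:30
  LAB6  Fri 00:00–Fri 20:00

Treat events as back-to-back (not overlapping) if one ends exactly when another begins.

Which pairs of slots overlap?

LAB1 & LAB2, LAB1 & LAB4, LAB3 & LAB6, LAB5 & LAB6

Check each pair: they overlap iff neither finishes before the other starts.
Sorted by start: LAB1, LAB2, LAB4, LAB3, LAB6, LAB5.
LAB2 starts before LAB1 ends → LAB1 and LAB2 overlap.
LAB4 starts before LAB1 ends → LAB1 and LAB4 overlap.
LAB3 starts after LAB1 ends, so LAB1 has no further overlaps.
LAB4 starts exactly when LAB2 ends (back-to-back, no overlap), so LAB2 has no further overlaps.
LAB3 starts after LAB4 ends, so LAB4 has no further overlaps.
LAB6 starts before LAB3 ends → LAB3 and LAB6 overlap.
LAB5 starts after LAB3 ends.
LAB5 starts before LAB6 ends → LAB6 and LAB5 overlap.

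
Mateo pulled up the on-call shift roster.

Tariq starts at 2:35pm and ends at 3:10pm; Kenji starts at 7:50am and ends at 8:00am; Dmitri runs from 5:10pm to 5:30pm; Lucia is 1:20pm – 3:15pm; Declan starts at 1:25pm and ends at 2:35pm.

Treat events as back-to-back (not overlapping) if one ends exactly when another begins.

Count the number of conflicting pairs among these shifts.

2

Sorted by start: Kenji, Lucia, Declan, Tariq, Dmitri.
Lucia starts after Kenji ends — done with Kenji.
Declan starts before Lucia ends → Lucia and Declan overlap.
Tariq starts before Lucia ends → Lucia and Tariq overlap.
Dmitri starts after Lucia ends.
Tariq starts exactly when Declan ends (back-to-back, no overlap) — done with Declan.
Dmitri starts after Tariq ends.
Overlapping pairs: Declan & Lucia, Lucia & Tariq — 2 in total.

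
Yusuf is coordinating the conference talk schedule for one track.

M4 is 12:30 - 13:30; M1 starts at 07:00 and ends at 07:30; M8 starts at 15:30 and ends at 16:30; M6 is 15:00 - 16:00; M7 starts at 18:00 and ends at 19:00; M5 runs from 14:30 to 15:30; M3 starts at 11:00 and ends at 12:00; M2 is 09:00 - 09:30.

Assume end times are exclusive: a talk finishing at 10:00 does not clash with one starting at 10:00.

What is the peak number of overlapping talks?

2

Walk through starts and ends in time order (an end at T is processed before a start at T):
07:00 start M1 → 1
07:30 end M1 → 0
09:00 start M2 → 1
09:30 end M2 → 0
11:00 start M3 → 1
12:00 end M3 → 0
12:30 start M4 → 1
13:30 end M4 → 0
14:30 start M5 → 1
15:00 start M6 → 2
15:30 end M5 → 1
15:30 start M8 → 2
16:00 end M6 → 1
16:30 end M8 → 0
18:00 start M7 → 1
19:00 end M7 → 0
Peak is 2, at 15:00 (M5, M6).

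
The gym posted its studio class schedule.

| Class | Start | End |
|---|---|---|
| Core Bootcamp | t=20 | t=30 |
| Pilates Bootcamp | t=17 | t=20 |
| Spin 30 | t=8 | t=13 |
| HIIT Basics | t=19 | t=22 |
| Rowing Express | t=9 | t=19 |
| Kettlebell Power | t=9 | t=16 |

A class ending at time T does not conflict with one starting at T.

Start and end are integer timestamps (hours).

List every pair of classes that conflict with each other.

Check each pair: they overlap iff neither finishes before the other starts.
Sorted by start: Spin 30, Kettlebell Power, Rowing Express, Pilates Bootcamp, HIIT Basics, Core Bootcamp.
Kettlebell Power starts before Spin 30 ends → Spin 30 and Kettlebell Power overlap.
Rowing Express starts before Spin 30 ends → Spin 30 and Rowing Express overlap.
Pilates Bootcamp starts after Spin 30 ends — done with Spin 30.
Rowing Express starts before Kettlebell Power ends → Kettlebell Power and Rowing Express overlap.
Pilates Bootcamp starts after Kettlebell Power ends — done with Kettlebell Power.
Pilates Bootcamp starts before Rowing Express ends → Rowing Express and Pilates Bootcamp overlap.
HIIT Basics starts exactly when Rowing Express ends (back-to-back, no overlap) — done with Rowing Express.
HIIT Basics starts before Pilates Bootcamp ends → Pilates Bootcamp and HIIT Basics overlap.
Core Bootcamp starts exactly when Pilates Bootcamp ends (back-to-back, no overlap).
Core Bootcamp starts before HIIT Basics ends → HIIT Basics and Core Bootcamp overlap.

Core Bootcamp & HIIT Basics, HIIT Basics & Pilates Bootcamp, Kettlebell Power & Rowing Express, Kettlebell Power & Spin 30, Pilates Bootcamp & Rowing Express, Rowing Express & Spin 30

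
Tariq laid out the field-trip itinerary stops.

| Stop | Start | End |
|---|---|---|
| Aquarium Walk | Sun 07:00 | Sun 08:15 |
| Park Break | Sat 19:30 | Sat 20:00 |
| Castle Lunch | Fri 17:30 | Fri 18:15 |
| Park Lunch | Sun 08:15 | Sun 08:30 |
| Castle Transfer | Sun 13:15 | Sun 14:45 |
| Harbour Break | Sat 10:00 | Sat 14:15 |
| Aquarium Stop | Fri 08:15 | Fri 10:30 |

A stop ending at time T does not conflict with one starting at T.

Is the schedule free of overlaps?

Sorted by start: Aquarium Stop, Castle Lunch, Harbour Break, Park Break, Aquarium Walk, Park Lunch, Castle Transfer.
Castle Lunch starts after Aquarium Stop ends, so Aquarium Stop has no further overlaps.
Harbour Break starts after Castle Lunch ends, so Castle Lunch has no further overlaps.
Park Break starts after Harbour Break ends, so Harbour Break has no further overlaps.
Aquarium Walk starts after Park Break ends, so Park Break has no further overlaps.
Park Lunch starts exactly when Aquarium Walk ends (back-to-back, no overlap), so Aquarium Walk has no further overlaps.
Castle Transfer starts after Park Lunch ends.
Every pair is clear; the schedule has no overlaps.

Yes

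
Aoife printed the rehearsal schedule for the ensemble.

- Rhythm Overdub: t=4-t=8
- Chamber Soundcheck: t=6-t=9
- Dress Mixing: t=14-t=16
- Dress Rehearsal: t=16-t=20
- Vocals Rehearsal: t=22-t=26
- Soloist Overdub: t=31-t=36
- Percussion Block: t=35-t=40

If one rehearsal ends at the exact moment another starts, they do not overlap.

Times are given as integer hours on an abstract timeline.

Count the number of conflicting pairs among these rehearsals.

Sorted by start: Rhythm Overdub, Chamber Soundcheck, Dress Mixing, Dress Rehearsal, Vocals Rehearsal, Soloist Overdub, Percussion Block.
Chamber Soundcheck starts before Rhythm Overdub ends → Rhythm Overdub and Chamber Soundcheck overlap.
Dress Mixing starts after Rhythm Overdub ends, so Rhythm Overdub has no further overlaps.
Dress Mixing starts after Chamber Soundcheck ends, so Chamber Soundcheck has no further overlaps.
Dress Rehearsal starts exactly when Dress Mixing ends (back-to-back, no overlap), so Dress Mixing has no further overlaps.
Vocals Rehearsal starts after Dress Rehearsal ends, so Dress Rehearsal has no further overlaps.
Soloist Overdub starts after Vocals Rehearsal ends, so Vocals Rehearsal has no further overlaps.
Percussion Block starts before Soloist Overdub ends → Soloist Overdub and Percussion Block overlap.
Overlapping pairs: Chamber Soundcheck & Rhythm Overdub, Percussion Block & Soloist Overdub — 2 in total.

2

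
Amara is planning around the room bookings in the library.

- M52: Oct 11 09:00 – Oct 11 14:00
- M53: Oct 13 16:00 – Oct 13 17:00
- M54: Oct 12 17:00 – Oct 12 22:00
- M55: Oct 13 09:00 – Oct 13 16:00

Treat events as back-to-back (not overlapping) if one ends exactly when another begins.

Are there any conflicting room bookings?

No

Sorted by start: M52, M54, M55, M53.
M54 starts after M52 ends, so M52 has no further overlaps.
M55 starts after M54 ends, so M54 has no further overlaps.
M53 starts exactly when M55 ends (back-to-back, no overlap).
Every pair is clear; the schedule has no overlaps.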